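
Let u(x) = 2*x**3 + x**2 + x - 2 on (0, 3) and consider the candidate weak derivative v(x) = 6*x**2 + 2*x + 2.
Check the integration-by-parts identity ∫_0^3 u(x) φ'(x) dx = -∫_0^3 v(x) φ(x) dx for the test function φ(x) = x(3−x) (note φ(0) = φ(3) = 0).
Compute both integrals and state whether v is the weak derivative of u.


LHS = -909/10, RHS = -477/5. No, v is not the weak derivative of u.

u(x) = 2*x**3 + x**2 + x - 2, classical derivative u'(x) = 6*x**2 + 2*x + 1.
φ(x) = x(3−x), so φ'(x) = 3 - 2*x.
Note φ(0) = φ(3) = 0, so the boundary term u·φ vanishes.
LHS = ∫_0^3 u(x) φ'(x) dx = ∫_0^3 (-4*x^4 + 4*x^3 + x^2 + 7*x - 6) dx. Term by term:
  ∫_0^3 -4*x^4 dx = -972/5;  ∫_0^3 4*x^3 dx = 81;  ∫_0^3 x^2 dx = 9;
  ∫_0^3 7*x dx = 63/2;  ∫_0^3 -6 dx = -18.
Sum: -972/5 + 81 + 9 + 63/2 − 18 = -909/10.
So LHS = -909/10.
∫_0^3 v(x) φ(x) dx = ∫_0^3 (-6*x^4 + 16*x^3 + 4*x^2 + 6*x) dx. Term by term:
  ∫_0^3 -6*x^4 dx = -1458/5;  ∫_0^3 16*x^3 dx = 324;  ∫_0^3 4*x^2 dx = 36;
  ∫_0^3 6*x dx = 27.
Sum: -1458/5 + 324 + 36 + 27 = 477/5.
So RHS = -∫_0^3 v(x) φ(x) dx = -477/5.
LHS − RHS = 9/2 ≠ 0, so the identity fails.
(For a valid weak derivative the identity must hold for EVERY test function, in particular this one. The failure shows v is NOT the weak derivative of u.)
Correct weak derivative would be u'(x) = 6*x**2 + 2*x + 1.


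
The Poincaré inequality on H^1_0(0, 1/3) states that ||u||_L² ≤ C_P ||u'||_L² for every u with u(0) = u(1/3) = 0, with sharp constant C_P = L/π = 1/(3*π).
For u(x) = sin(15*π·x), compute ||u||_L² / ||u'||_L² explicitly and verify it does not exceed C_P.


||u||_L² / ||u'||_L² = 1/(15*π) < C_P = 1/(3*π).

u(x) = sin(15*π·x), so u'(x) = 15*π*cos(15*π*x).
Writing u(x) = A·sin(kπx/L) with A = 1 and k = 5, use ∫_0^L sin²(kπx/L) dx = L/2 and ∫_0^L cos²(kπx/L) dx = L/2.
u² = 1·sin²(15*π·x) and (u')² = 225*π^2·cos²(15*π·x), and each of sin², cos² integrates to L/2 = 1/6 over (0, 1/3).
∫_0^1/3 u² dx = 1/6, so ||u||_L² = sqrt(6)/6.
∫_0^1/3 (u')² dx = 75*π^2/2, so ||u'||_L² = 5*sqrt(6)*π/2.
Ratio ||u||_L² / ||u'||_L² = 1/(15*π).
Sharp Poincaré constant on H^1_0(0, 1/3) is C_P = L/π = 1/(3*π), achieved by sin(3*π·x).
This is the k = 5 harmonic; the ratio L/(kπ) is strictly less than C_P = L/π, consistent with the sharp inequality ||u||_L² ≤ C_P ||u'||_L².


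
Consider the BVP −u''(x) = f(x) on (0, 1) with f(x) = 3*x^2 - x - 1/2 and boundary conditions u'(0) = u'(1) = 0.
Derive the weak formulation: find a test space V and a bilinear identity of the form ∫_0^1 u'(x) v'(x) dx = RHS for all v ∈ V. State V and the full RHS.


V = H^1(0, 1) (no boundary constraint on v; u is determined up to an additive constant); weak form: ∫_0^1 u'v' dx = ∫_0^1 (3*x^2 - x - 1/2) v dx for all v ∈ V.

Multiply both sides by a test function v and integrate from 0 to 1:
  ∫_0^1 −u''(x) v(x) dx = ∫_0^1 f(x) v(x) dx.
Integrate the LHS by parts once:
  ∫_0^1 −u'' v dx = −[u'(x) v(x)]_0^1 + ∫_0^1 u'(x) v'(x) dx.
Thus ∫_0^1 u'(x) v'(x) dx = ∫_0^1 f(x) v(x) dx + [u'(x) v(x)]_0^1.
Choose V so that boundary terms are either known or forced to vanish.
u has homogeneous Neumann: u'(0) = u'(1) = 0. So [u' v]_0^1 = 0·v(1) − 0·v(0) = 0 for any v; take V = H^1(0, 1).
Weak formulation: find u (satisfying any essential BC) such that ∫_0^1 u'(x) v'(x) dx = ∫_0^1 f v dx for all v ∈ V (homogeneous Neumann, so boundary terms vanish).
Substituting f(x) = 3*x^2 - x - 1/2, the right-hand side is ∫_0^1 (3*x^2 - x - 1/2) v dx.
Compatibility check (pure Neumann): taking v ≡ 1 ∈ V gives 0 = ∫_0^1 f dx + (0) − (0), i.e. ∫_0^1 f dx must equal u'(0) − u'(1) = 0. Indeed ∫_0^1 (3*x^2 - x - 1/2) dx = 0, so the data are compatible. The solution is then unique only up to an additive constant (fix it e.g. by requiring ∫_0^1 u dx = 0).


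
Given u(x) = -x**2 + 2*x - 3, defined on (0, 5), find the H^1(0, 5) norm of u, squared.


||u||_{H^1}^2 = 1195/3

The H^1 norm (squared) on an interval (0, L) is
  ||u||_{H^1}^2 = ∫_0^L u(x)^2 dx + ∫_0^L u'(x)^2 dx.
Compute u'(x) = 2 - 2*x.
Then u(x)^2 = x**4 - 4*x**3 + 10*x**2 - 12*x + 9 and u'(x)^2 = 4*x**2 - 8*x + 4.
Integrate each monomial from 0 to 5 using ∫_0^5 c·x^n dx = c·5^(n+1)/(n+1):
  ∫_0^5 u(x)^2 dx = ∫_0^5 (x^4 - 4*x^3 + 10*x^2 - 12*x + 9) dx. Term by term:
    ∫_0^5 x^4 dx = 625;  ∫_0^5 -4*x^3 dx = -625;  ∫_0^5 10*x^2 dx = 1250/3;
    ∫_0^5 -12*x dx = -150;  ∫_0^5 9 dx = 45.
  Sum: 625 − 625 + 1250/3 − 150 + 45 = 935/3.
  ∫_0^5 u'(x)^2 dx = ∫_0^5 (4*x^2 - 8*x + 4) dx. Term by term:
    ∫_0^5 4*x^2 dx = 500/3;  ∫_0^5 -8*x dx = -100;  ∫_0^5 4 dx = 20.
  Sum: 500/3 − 100 + 20 = 260/3.
Adding: ||u||_{H^1}^2 = 935/3 + 260/3 = 1195/3.


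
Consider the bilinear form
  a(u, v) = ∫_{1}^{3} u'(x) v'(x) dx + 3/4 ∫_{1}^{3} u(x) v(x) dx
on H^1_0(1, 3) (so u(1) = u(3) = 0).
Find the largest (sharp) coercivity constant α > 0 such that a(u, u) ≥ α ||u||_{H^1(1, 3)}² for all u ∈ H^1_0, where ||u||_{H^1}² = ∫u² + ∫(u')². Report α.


α = (3 + π^2)/(4 + π^2)

Coercivity of a(·,·) on H^1_0(1, 3) means a(u, u) ≥ α ||u||_{H^1}² for every u ∈ H^1_0.
The interval has length L = 2, and Poincaré/coercivity depend only on L. Here a(u, u) = ∫(u')² + (3/4)·∫u².
Here 0 < c = 3/4 < 1. The condition a(u,u) ≥ α||u||_{H^1}² reads (1−α)∫(u')² ≥ (α−c)∫u². Any admissible α is ≤ 1 (rapidly oscillating u have ∫u²/∫(u')² → 0), and α = 1 would force 0 ≥ (1−c)∫u², impossible since c < 1; so 1−α > 0. By the sharp Poincaré inequality on H^1_0 of an interval of length L, ∫(u')² ≥ (π/L)²∫u² with equality for the first sine mode sin(π(x−x₀)/L) (x₀ the left endpoint), so the inequality holds for all u iff (1−α)(π/L)² ≥ α − c, i.e. α ≤ ((π/L)² + c)/((π/L)² + 1) = (1 + c(L/π)²)/(1 + (L/π)²). With (π/L)² = π^2/4 and c = 3/4, the largest admissible constant is α = ((π/L)² + c)/((π/L)² + 1).
Simplifying, α = (3 + π^2)/(4 + π^2).


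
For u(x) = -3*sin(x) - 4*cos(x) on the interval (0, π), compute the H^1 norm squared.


||u||_{H^1(0,π)}^2 = 25*π

u'(x) = 4*sin(x) - 3*cos(x).
Expand u² and (u')² and integrate term by term on (0, π), using: for integers n ≥ 1, ∫_0^π sin²(nx) dx = ∫_0^π cos²(nx) dx = π/2; for n ≠ n', ∫_0^π sin(nx)sin(n'x) dx = ∫_0^π cos(nx)cos(n'x) dx = 0; and by product-to-sum, ∫_0^π sin(nx)cos(n'x) dx = ½∫_0^π [sin((n+n')x) + sin((n−n')x)] dx, which is 0 when n+n' is even and 2n/(n²−n'²) when n+n' is odd (it need not vanish on (0, π)).
  u² squared terms: (-4)²·∫cos(x)² dx = 16·π/2 = 8*π;  (-3)²·∫sin(x)² dx = 9·π/2 = 9*π/2.
  u² cross terms: 2·(-4)·(-3)·∫cos(x)·sin(x) dx = 24·(0) = 0.
  So ∫_0^π u² dx = 8*π + 9*π/2 + 0 = 25*π/2.
  (u')² squared terms: (-3)²·∫cos(x)² dx = 9·π/2 = 9*π/2;  (4)²·∫sin(x)² dx = 16·π/2 = 8*π.
  (u')² cross terms: 2·(-3)·(4)·∫cos(x)·sin(x) dx = -24·(0) = 0.
  So ∫_0^π (u')² dx = 9*π/2 + 8*π + 0 = 25*π/2.
||u||_{H^1}^2 = (25*π/2) + (25*π/2) = 25*π.


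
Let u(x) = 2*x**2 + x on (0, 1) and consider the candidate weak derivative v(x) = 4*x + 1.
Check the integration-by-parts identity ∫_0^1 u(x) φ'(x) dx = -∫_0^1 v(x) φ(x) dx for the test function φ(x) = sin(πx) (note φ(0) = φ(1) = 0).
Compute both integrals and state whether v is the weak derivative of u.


LHS = -6/π, RHS = -6/π. Yes, v = u' weakly.

u(x) = 2*x**2 + x, classical derivative u'(x) = 4*x + 1.
φ(x) = sin(πx), so φ'(x) = π*cos(π*x).
Note φ(0) = φ(1) = 0, so the boundary term u·φ vanishes.
LHS = ∫_0^1 u(x) φ'(x) dx = ∫_0^1 (2*π*x^2*cos(π*x) + π*x*cos(π*x)) dx. Term by term:
  ∫_0^1 π*x*cos(π*x) dx = -2/π;  ∫_0^1 2*π*x^2*cos(π*x) dx = -4/π.
Sum: -2/π − 4/π = -6/π.
So LHS = -6/π.
∫_0^1 v(x) φ(x) dx = ∫_0^1 (4*x*sin(π*x) + sin(π*x)) dx. Term by term:
  ∫_0^1 4*x*sin(π*x) dx = 4/π;  ∫_0^1 sin(π*x) dx = 2/π.
Sum: 4/π + 2/π = 6/π.
So RHS = -∫_0^1 v(x) φ(x) dx = -6/π.
LHS = RHS, so the identity holds for this test φ.
Moreover u is smooth here and v(x) = u'(x) = 4*x + 1 pointwise, so the identity holds for every test function. Hence v is the weak derivative of u.


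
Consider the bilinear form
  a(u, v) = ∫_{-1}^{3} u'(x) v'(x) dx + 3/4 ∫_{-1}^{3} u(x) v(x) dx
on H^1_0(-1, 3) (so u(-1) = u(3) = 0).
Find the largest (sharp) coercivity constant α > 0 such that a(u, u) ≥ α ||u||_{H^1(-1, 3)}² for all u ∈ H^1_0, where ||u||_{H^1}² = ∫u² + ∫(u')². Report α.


α = (π^2 + 12)/(π^2 + 16)

Coercivity of a(·,·) on H^1_0(-1, 3) means a(u, u) ≥ α ||u||_{H^1}² for every u ∈ H^1_0.
The interval has length L = 4, and Poincaré/coercivity depend only on L. Here a(u, u) = ∫(u')² + (3/4)·∫u².
Here 0 < c = 3/4 < 1. The condition a(u,u) ≥ α||u||_{H^1}² reads (1−α)∫(u')² ≥ (α−c)∫u². Any admissible α is ≤ 1 (rapidly oscillating u have ∫u²/∫(u')² → 0), and α = 1 would force 0 ≥ (1−c)∫u², impossible since c < 1; so 1−α > 0. By the sharp Poincaré inequality on H^1_0 of an interval of length L, ∫(u')² ≥ (π/L)²∫u² with equality for the first sine mode sin(π(x−x₀)/L) (x₀ the left endpoint), so the inequality holds for all u iff (1−α)(π/L)² ≥ α − c, i.e. α ≤ ((π/L)² + c)/((π/L)² + 1) = (1 + c(L/π)²)/(1 + (L/π)²). With (π/L)² = π^2/16 and c = 3/4, the largest admissible constant is α = ((π/L)² + c)/((π/L)² + 1).
Simplifying, α = (π^2 + 12)/(π^2 + 16).


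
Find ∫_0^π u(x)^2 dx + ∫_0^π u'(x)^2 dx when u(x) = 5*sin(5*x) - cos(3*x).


||u||_{H^1(0,π)}^2 = 330*π

u'(x) = 3*sin(3*x) + 25*cos(5*x).
Expand u² and (u')² and integrate term by term on (0, π), using: for integers n ≥ 1, ∫_0^π sin²(nx) dx = ∫_0^π cos²(nx) dx = π/2; for n ≠ n', ∫_0^π sin(nx)sin(n'x) dx = ∫_0^π cos(nx)cos(n'x) dx = 0; and by product-to-sum, ∫_0^π sin(nx)cos(n'x) dx = ½∫_0^π [sin((n+n')x) + sin((n−n')x)] dx, which is 0 when n+n' is even and 2n/(n²−n'²) when n+n' is odd (it need not vanish on (0, π)).
  u² squared terms: (-1)²·∫cos(3x)² dx = 1·π/2 = π/2;  (5)²·∫sin(5x)² dx = 25·π/2 = 25*π/2.
  u² cross terms: 2·(-1)·(5)·∫cos(3x)·sin(5x) dx = -10·(0) = 0.
  So ∫_0^π u² dx = π/2 + 25*π/2 + 0 = 13*π.
  (u')² squared terms: (3)²·∫sin(3x)² dx = 9·π/2 = 9*π/2;  (25)²·∫cos(5x)² dx = 625·π/2 = 625*π/2.
  (u')² cross terms: 2·(3)·(25)·∫sin(3x)·cos(5x) dx = 150·(0) = 0.
  So ∫_0^π (u')² dx = 9*π/2 + 625*π/2 + 0 = 317*π.
||u||_{H^1}^2 = (13*π) + (317*π) = 330*π.


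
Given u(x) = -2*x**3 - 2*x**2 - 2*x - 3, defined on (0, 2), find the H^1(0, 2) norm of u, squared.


||u||_{H^1}^2 = 101746/105

The H^1 norm (squared) on an interval (0, L) is
  ||u||_{H^1}^2 = ∫_0^L u(x)^2 dx + ∫_0^L u'(x)^2 dx.
Compute u'(x) = -6*x**2 - 4*x - 2.
Then u(x)^2 = 4*x**6 + 8*x**5 + 12*x**4 + 20*x**3 + 16*x**2 + 12*x + 9 and u'(x)^2 = 36*x**4 + 48*x**3 + 40*x**2 + 16*x + 4.
Integrate each monomial from 0 to 2 using ∫_0^2 c·x^n dx = c·2^(n+1)/(n+1):
  ∫_0^2 u(x)^2 dx = ∫_0^2 (4*x^6 + 8*x^5 + 12*x^4 + 20*x^3 + 16*x^2 + 12*x + 9) dx. Term by term:
    ∫_0^2 4*x^6 dx = 512/7;  ∫_0^2 8*x^5 dx = 256/3;  ∫_0^2 12*x^4 dx = 384/5;
    ∫_0^2 20*x^3 dx = 80;  ∫_0^2 16*x^2 dx = 128/3;  ∫_0^2 12*x dx = 24;
    ∫_0^2 9 dx = 18.
  Sum: 512/7 + 256/3 + 384/5 + 80 + 128/3 + 24 + 18 = 13998/35.
  ∫_0^2 u'(x)^2 dx = ∫_0^2 (36*x^4 + 48*x^3 + 40*x^2 + 16*x + 4) dx. Term by term:
    ∫_0^2 36*x^4 dx = 1152/5;  ∫_0^2 48*x^3 dx = 192;  ∫_0^2 40*x^2 dx = 320/3;
    ∫_0^2 16*x dx = 32;  ∫_0^2 4 dx = 8.
  Sum: 1152/5 + 192 + 320/3 + 32 + 8 = 8536/15.
Adding: ||u||_{H^1}^2 = 13998/35 + 8536/15 = 101746/105.


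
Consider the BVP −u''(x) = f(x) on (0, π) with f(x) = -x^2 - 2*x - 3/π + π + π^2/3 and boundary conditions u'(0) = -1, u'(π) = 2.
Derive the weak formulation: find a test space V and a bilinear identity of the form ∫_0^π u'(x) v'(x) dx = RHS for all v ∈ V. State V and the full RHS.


V = H^1(0, π) (v unrestricted at boundary; u is determined up to an additive constant); weak form: ∫_0^π u'v' dx = ∫_0^π (-x^2 - 2*x - 3/π + π + π^2/3) v dx + 2·v(π) + v(0) for all v ∈ V.

Multiply both sides by a test function v and integrate from 0 to π:
  ∫_0^π −u''(x) v(x) dx = ∫_0^π f(x) v(x) dx.
Integrate the LHS by parts once:
  ∫_0^π −u'' v dx = −[u'(x) v(x)]_0^π + ∫_0^π u'(x) v'(x) dx.
Thus ∫_0^π u'(x) v'(x) dx = ∫_0^π f(x) v(x) dx + [u'(x) v(x)]_0^π.
Choose V so that boundary terms are either known or forced to vanish.
u has inhomogeneous Neumann u'(0) = -1, u'(π) = 2. [u' v]_0^π = (2)·v(π) − (-1)·v(0) = 2·v(π) + v(0). Take V = H^1(0, π); boundary term becomes part of RHS.
Weak formulation: find u (satisfying any essential BC) such that ∫_0^π u'(x) v'(x) dx = ∫_0^π f v dx + 2·v(π) + v(0) for all v ∈ V (Neumann data are natural BCs: they enter the RHS as boundary terms).
Substituting f(x) = -x^2 - 2*x - 3/π + π + π^2/3, the right-hand side is ∫_0^π (-x^2 - 2*x - 3/π + π + π^2/3) v dx + 2·v(π) + v(0).
Compatibility check (pure Neumann): taking v ≡ 1 ∈ V gives 0 = ∫_0^π f dx + (2) − (-1), i.e. ∫_0^π f dx must equal u'(0) − u'(π) = -3. Indeed ∫_0^π (-x^2 - 2*x - 3/π + π + π^2/3) dx = -3, so the data are compatible. The solution is then unique only up to an additive constant (fix it e.g. by requiring ∫_0^π u dx = 0).


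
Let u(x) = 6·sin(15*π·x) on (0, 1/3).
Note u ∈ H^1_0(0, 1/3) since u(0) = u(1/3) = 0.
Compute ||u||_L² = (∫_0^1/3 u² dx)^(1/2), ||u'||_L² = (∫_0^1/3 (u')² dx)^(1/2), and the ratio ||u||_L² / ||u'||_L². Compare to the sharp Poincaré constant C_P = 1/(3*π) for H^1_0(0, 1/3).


||u||_L² / ||u'||_L² = 1/(15*π) < C_P = 1/(3*π).

u(x) = 6·sin(15*π·x), so u'(x) = 90*π*cos(15*π*x).
Writing u(x) = A·sin(kπx/L) with A = 6 and k = 5, use ∫_0^L sin²(kπx/L) dx = L/2 and ∫_0^L cos²(kπx/L) dx = L/2.
u² = 36·sin²(15*π·x) and (u')² = 8100*π^2·cos²(15*π·x), and each of sin², cos² integrates to L/2 = 1/6 over (0, 1/3).
∫_0^1/3 u² dx = 6, so ||u||_L² = sqrt(6).
∫_0^1/3 (u')² dx = 1350*π^2, so ||u'||_L² = 15*sqrt(6)*π.
Ratio ||u||_L² / ||u'||_L² = 1/(15*π).
Sharp Poincaré constant on H^1_0(0, 1/3) is C_P = L/π = 1/(3*π), achieved by sin(3*π·x).
This is the k = 5 harmonic; the ratio L/(kπ) is strictly less than C_P = L/π, consistent with the sharp inequality ||u||_L² ≤ C_P ||u'||_L².


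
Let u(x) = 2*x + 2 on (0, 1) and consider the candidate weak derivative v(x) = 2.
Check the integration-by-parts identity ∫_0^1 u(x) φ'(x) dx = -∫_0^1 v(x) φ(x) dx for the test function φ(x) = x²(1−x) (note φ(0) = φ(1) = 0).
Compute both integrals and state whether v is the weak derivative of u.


LHS = -1/6, RHS = -1/6. Yes, v = u' weakly.

u(x) = 2*x + 2, classical derivative u'(x) = 2.
φ(x) = x²(1−x), so φ'(x) = x*(2 - 3*x).
Note φ(0) = φ(1) = 0, so the boundary term u·φ vanishes.
LHS = ∫_0^1 u(x) φ'(x) dx = ∫_0^1 (-6*x^3 - 2*x^2 + 4*x) dx. Term by term:
  ∫_0^1 -6*x^3 dx = -3/2;  ∫_0^1 -2*x^2 dx = -2/3;  ∫_0^1 4*x dx = 2.
Sum: -3/2 − 2/3 + 2 = -1/6.
So LHS = -1/6.
∫_0^1 v(x) φ(x) dx = ∫_0^1 (-2*x^3 + 2*x^2) dx. Term by term:
  ∫_0^1 -2*x^3 dx = -1/2;  ∫_0^1 2*x^2 dx = 2/3.
Sum: -1/2 + 2/3 = 1/6.
So RHS = -∫_0^1 v(x) φ(x) dx = -1/6.
LHS = RHS, so the identity holds for this test φ.
Moreover u is smooth here and v(x) = u'(x) = 2 pointwise, so the identity holds for every test function. Hence v is the weak derivative of u.


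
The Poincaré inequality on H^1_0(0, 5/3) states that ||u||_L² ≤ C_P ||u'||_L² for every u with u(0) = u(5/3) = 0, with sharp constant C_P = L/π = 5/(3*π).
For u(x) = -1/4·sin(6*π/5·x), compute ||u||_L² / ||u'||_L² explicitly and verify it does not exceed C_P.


||u||_L² / ||u'||_L² = 5/(6*π) < C_P = 5/(3*π).

u(x) = -1/4·sin(6*π/5·x), so u'(x) = -3*π*cos(6*π*x/5)/10.
Writing u(x) = A·sin(kπx/L) with A = -1/4 and k = 2, use ∫_0^L sin²(kπx/L) dx = L/2 and ∫_0^L cos²(kπx/L) dx = L/2.
u² = 1/16·sin²(6*π/5·x) and (u')² = 9*π^2/100·cos²(6*π/5·x), and each of sin², cos² integrates to L/2 = 5/6 over (0, 5/3).
∫_0^5/3 u² dx = 5/96, so ||u||_L² = sqrt(30)/24.
∫_0^5/3 (u')² dx = 3*π^2/40, so ||u'||_L² = sqrt(30)*π/20.
Ratio ||u||_L² / ||u'||_L² = 5/(6*π).
Sharp Poincaré constant on H^1_0(0, 5/3) is C_P = L/π = 5/(3*π), achieved by sin(3*π/5·x).
This is the k = 2 harmonic; the ratio L/(kπ) is strictly less than C_P = L/π, consistent with the sharp inequality ||u||_L² ≤ C_P ||u'||_L².


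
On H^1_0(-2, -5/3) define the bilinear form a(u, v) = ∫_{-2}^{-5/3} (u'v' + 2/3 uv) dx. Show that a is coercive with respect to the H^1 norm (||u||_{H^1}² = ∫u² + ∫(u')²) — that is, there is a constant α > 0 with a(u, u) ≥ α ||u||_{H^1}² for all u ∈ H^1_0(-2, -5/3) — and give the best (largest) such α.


α = (2 + 27*π^2)/(3*(1 + 9*π^2))

Coercivity of a(·,·) on H^1_0(-2, -5/3) means a(u, u) ≥ α ||u||_{H^1}² for every u ∈ H^1_0.
The interval has length L = 1/3, and Poincaré/coercivity depend only on L. Here a(u, u) = ∫(u')² + (2/3)·∫u².
Here 0 < c = 2/3 < 1. The condition a(u,u) ≥ α||u||_{H^1}² reads (1−α)∫(u')² ≥ (α−c)∫u². Any admissible α is ≤ 1 (rapidly oscillating u have ∫u²/∫(u')² → 0), and α = 1 would force 0 ≥ (1−c)∫u², impossible since c < 1; so 1−α > 0. By the sharp Poincaré inequality on H^1_0 of an interval of length L, ∫(u')² ≥ (π/L)²∫u² with equality for the first sine mode sin(π(x−x₀)/L) (x₀ the left endpoint), so the inequality holds for all u iff (1−α)(π/L)² ≥ α − c, i.e. α ≤ ((π/L)² + c)/((π/L)² + 1) = (1 + c(L/π)²)/(1 + (L/π)²). With (π/L)² = 9*π^2 and c = 2/3, the largest admissible constant is α = ((π/L)² + c)/((π/L)² + 1).
Simplifying, α = (2 + 27*π^2)/(3*(1 + 9*π^2)).


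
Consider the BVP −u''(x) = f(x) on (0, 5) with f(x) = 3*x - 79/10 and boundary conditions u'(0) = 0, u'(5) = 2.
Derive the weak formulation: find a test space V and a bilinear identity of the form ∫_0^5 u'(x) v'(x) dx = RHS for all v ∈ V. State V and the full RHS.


V = H^1(0, 5) (v unrestricted at boundary; u is determined up to an additive constant); weak form: ∫_0^5 u'v' dx = ∫_0^5 (3*x - 79/10) v dx + 2·v(5) for all v ∈ V.

Multiply both sides by a test function v and integrate from 0 to 5:
  ∫_0^5 −u''(x) v(x) dx = ∫_0^5 f(x) v(x) dx.
Integrate the LHS by parts once:
  ∫_0^5 −u'' v dx = −[u'(x) v(x)]_0^5 + ∫_0^5 u'(x) v'(x) dx.
Thus ∫_0^5 u'(x) v'(x) dx = ∫_0^5 f(x) v(x) dx + [u'(x) v(x)]_0^5.
Choose V so that boundary terms are either known or forced to vanish.
u has inhomogeneous Neumann u'(0) = 0, u'(5) = 2. [u' v]_0^5 = (2)·v(5) − (0)·v(0) = 2·v(5). Take V = H^1(0, 5); boundary term becomes part of RHS.
Weak formulation: find u (satisfying any essential BC) such that ∫_0^5 u'(x) v'(x) dx = ∫_0^5 f v dx + 2·v(5) for all v ∈ V (Neumann data are natural BCs: they enter the RHS as boundary terms).
Substituting f(x) = 3*x - 79/10, the right-hand side is ∫_0^5 (3*x - 79/10) v dx + 2·v(5).
Compatibility check (pure Neumann): taking v ≡ 1 ∈ V gives 0 = ∫_0^5 f dx + (2) − (0), i.e. ∫_0^5 f dx must equal u'(0) − u'(5) = -2. Indeed ∫_0^5 (3*x - 79/10) dx = -2, so the data are compatible. The solution is then unique only up to an additive constant (fix it e.g. by requiring ∫_0^5 u dx = 0).


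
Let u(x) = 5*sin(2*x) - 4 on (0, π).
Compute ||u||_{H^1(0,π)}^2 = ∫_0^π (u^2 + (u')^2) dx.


||u||_{H^1(0,π)}^2 = 157*π/2

u'(x) = 10*cos(2*x).
Expand u² and (u')² and integrate term by term on (0, π), using: for integers n ≥ 1, ∫_0^π sin²(nx) dx = ∫_0^π cos²(nx) dx = π/2; for n ≠ n', ∫_0^π sin(nx)sin(n'x) dx = ∫_0^π cos(nx)cos(n'x) dx = 0; and by product-to-sum, ∫_0^π sin(nx)cos(n'x) dx = ½∫_0^π [sin((n+n')x) + sin((n−n')x)] dx, which is 0 when n+n' is even and 2n/(n²−n'²) when n+n' is odd (it need not vanish on (0, π)). For the constant mode: ∫_0^π 1 dx = π, ∫_0^π cos(nx) dx = 0, ∫_0^π sin(nx) dx = (1−(−1)^n)/n.
  u² squared terms: (-4)²·∫1 dx = 16·π = 16*π;  (5)²·∫sin(2x)² dx = 25·π/2 = 25*π/2.
  u² cross terms: 2·(-4)·(5)·∫1·sin(2x) dx = -40·(0) = 0.
  So ∫_0^π u² dx = 16*π + 25*π/2 + 0 = 57*π/2.
  (u')² squared terms: (10)²·∫cos(2x)² dx = 100·π/2 = 50*π.
  So ∫_0^π (u')² dx = 50*π.
||u||_{H^1}^2 = (57*π/2) + (50*π) = 157*π/2.


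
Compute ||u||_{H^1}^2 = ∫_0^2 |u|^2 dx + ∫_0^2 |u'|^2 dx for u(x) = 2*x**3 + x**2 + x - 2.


||u||_{H^1}^2 = 51962/105

The H^1 norm (squared) on an interval (0, L) is
  ||u||_{H^1}^2 = ∫_0^L u(x)^2 dx + ∫_0^L u'(x)^2 dx.
Compute u'(x) = 6*x**2 + 2*x + 1.
Then u(x)^2 = 4*x**6 + 4*x**5 + 5*x**4 - 6*x**3 - 3*x**2 - 4*x + 4 and u'(x)^2 = 36*x**4 + 24*x**3 + 16*x**2 + 4*x + 1.
Integrate each monomial from 0 to 2 using ∫_0^2 c·x^n dx = c·2^(n+1)/(n+1):
  ∫_0^2 u(x)^2 dx = ∫_0^2 (4*x^6 + 4*x^5 + 5*x^4 - 6*x^3 - 3*x^2 - 4*x + 4) dx. Term by term:
    ∫_0^2 4*x^6 dx = 512/7;  ∫_0^2 4*x^5 dx = 128/3;  ∫_0^2 5*x^4 dx = 32;
    ∫_0^2 -6*x^3 dx = -24;  ∫_0^2 -3*x^2 dx = -8;  ∫_0^2 -4*x dx = -8;
    ∫_0^2 4 dx = 8.
  Sum: 512/7 + 128/3 + 32 − 24 − 8 − 8 + 8 = 2432/21.
  ∫_0^2 u'(x)^2 dx = ∫_0^2 (36*x^4 + 24*x^3 + 16*x^2 + 4*x + 1) dx. Term by term:
    ∫_0^2 36*x^4 dx = 1152/5;  ∫_0^2 24*x^3 dx = 96;  ∫_0^2 16*x^2 dx = 128/3;
    ∫_0^2 4*x dx = 8;  ∫_0^2 1 dx = 2.
  Sum: 1152/5 + 96 + 128/3 + 8 + 2 = 5686/15.
Adding: ||u||_{H^1}^2 = 2432/21 + 5686/15 = 51962/105.


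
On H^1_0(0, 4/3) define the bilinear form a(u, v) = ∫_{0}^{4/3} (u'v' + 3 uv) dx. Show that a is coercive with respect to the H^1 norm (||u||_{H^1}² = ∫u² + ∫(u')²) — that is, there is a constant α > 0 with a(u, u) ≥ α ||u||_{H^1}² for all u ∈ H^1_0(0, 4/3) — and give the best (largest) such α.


α = 1

Coercivity of a(·,·) on H^1_0(0, 4/3) means a(u, u) ≥ α ||u||_{H^1}² for every u ∈ H^1_0.
The interval has length L = 4/3, and Poincaré/coercivity depend only on L. Here a(u, u) = ∫(u')² + (3)·∫u².
Here c = 3 ≥ 1, so a(u,u) = ∫(u')² + c∫u² ≥ ∫(u')² + ∫u² = ||u||_{H^1}², i.e. α = 1 works. No larger α is possible: a(u,u) ≥ α||u||_{H^1}² means (1−α)∫(u')² ≥ (α−c)∫u², and for the modes u_n = sin(nπ(x−x₀)/L) (x₀ the left endpoint) one has ∫u_n²/∫(u_n')² = (L/(nπ))² → 0, so a(u_n,u_n)/||u_n||_{H^1}² → 1. Hence the optimal constant is α = 1.
Therefore α = 1.


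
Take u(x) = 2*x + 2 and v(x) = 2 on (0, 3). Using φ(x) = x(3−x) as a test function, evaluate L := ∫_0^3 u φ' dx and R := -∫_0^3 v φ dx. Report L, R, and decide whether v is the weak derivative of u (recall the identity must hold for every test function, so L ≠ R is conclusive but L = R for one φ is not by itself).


LHS = -9, RHS = -9. Yes, v = u' weakly.

u(x) = 2*x + 2, classical derivative u'(x) = 2.
φ(x) = x(3−x), so φ'(x) = 3 - 2*x.
Note φ(0) = φ(3) = 0, so the boundary term u·φ vanishes.
LHS = ∫_0^3 u(x) φ'(x) dx = ∫_0^3 (-4*x^2 + 2*x + 6) dx. Term by term:
  ∫_0^3 -4*x^2 dx = -36;  ∫_0^3 2*x dx = 9;  ∫_0^3 6 dx = 18.
Sum: -36 + 9 + 18 = -9.
So LHS = -9.
∫_0^3 v(x) φ(x) dx = ∫_0^3 (-2*x^2 + 6*x) dx. Term by term:
  ∫_0^3 -2*x^2 dx = -18;  ∫_0^3 6*x dx = 27.
Sum: -18 + 27 = 9.
So RHS = -∫_0^3 v(x) φ(x) dx = -9.
LHS = RHS, so the identity holds for this test φ.
Moreover u is smooth here and v(x) = u'(x) = 2 pointwise, so the identity holds for every test function. Hence v is the weak derivative of u.


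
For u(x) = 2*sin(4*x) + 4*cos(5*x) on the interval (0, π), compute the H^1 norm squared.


||u||_{H^1(0,π)}^2 = -3328/9 + 242*π

u'(x) = -20*sin(5*x) + 8*cos(4*x).
Expand u² and (u')² and integrate term by term on (0, π), using: for integers n ≥ 1, ∫_0^π sin²(nx) dx = ∫_0^π cos²(nx) dx = π/2; for n ≠ n', ∫_0^π sin(nx)sin(n'x) dx = ∫_0^π cos(nx)cos(n'x) dx = 0; and by product-to-sum, ∫_0^π sin(nx)cos(n'x) dx = ½∫_0^π [sin((n+n')x) + sin((n−n')x)] dx, which is 0 when n+n' is even and 2n/(n²−n'²) when n+n' is odd (it need not vanish on (0, π)).
  u² squared terms: (2)²·∫sin(4x)² dx = 4·π/2 = 2*π;  (4)²·∫cos(5x)² dx = 16·π/2 = 8*π.
  u² cross terms: 2·(2)·(4)·∫sin(4x)·cos(5x) dx = 16·(-8/9) = -128/9.
  So ∫_0^π u² dx = 2*π + 8*π − 128/9 = -128/9 + 10*π.
  (u')² squared terms: (-20)²·∫sin(5x)² dx = 400·π/2 = 200*π;  (8)²·∫cos(4x)² dx = 64·π/2 = 32*π.
  (u')² cross terms: 2·(-20)·(8)·∫sin(5x)·cos(4x) dx = -320·(10/9) = -3200/9.
  So ∫_0^π (u')² dx = 200*π + 32*π − 3200/9 = -3200/9 + 232*π.
||u||_{H^1}^2 = (-128/9 + 10*π) + (-3200/9 + 232*π) = -3328/9 + 242*π.


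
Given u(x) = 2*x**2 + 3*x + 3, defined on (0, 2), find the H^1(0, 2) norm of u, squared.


||u||_{H^1}^2 = 4384/15

The H^1 norm (squared) on an interval (0, L) is
  ||u||_{H^1}^2 = ∫_0^L u(x)^2 dx + ∫_0^L u'(x)^2 dx.
Compute u'(x) = 4*x + 3.
Then u(x)^2 = 4*x**4 + 12*x**3 + 21*x**2 + 18*x + 9 and u'(x)^2 = 16*x**2 + 24*x + 9.
Integrate each monomial from 0 to 2 using ∫_0^2 c·x^n dx = c·2^(n+1)/(n+1):
  ∫_0^2 u(x)^2 dx = ∫_0^2 (4*x^4 + 12*x^3 + 21*x^2 + 18*x + 9) dx. Term by term:
    ∫_0^2 4*x^4 dx = 128/5;  ∫_0^2 12*x^3 dx = 48;  ∫_0^2 21*x^2 dx = 56;
    ∫_0^2 18*x dx = 36;  ∫_0^2 9 dx = 18.
  Sum: 128/5 + 48 + 56 + 36 + 18 = 918/5.
  ∫_0^2 u'(x)^2 dx = ∫_0^2 (16*x^2 + 24*x + 9) dx. Term by term:
    ∫_0^2 16*x^2 dx = 128/3;  ∫_0^2 24*x dx = 48;  ∫_0^2 9 dx = 18.
  Sum: 128/3 + 48 + 18 = 326/3.
Adding: ||u||_{H^1}^2 = 918/5 + 326/3 = 4384/15.


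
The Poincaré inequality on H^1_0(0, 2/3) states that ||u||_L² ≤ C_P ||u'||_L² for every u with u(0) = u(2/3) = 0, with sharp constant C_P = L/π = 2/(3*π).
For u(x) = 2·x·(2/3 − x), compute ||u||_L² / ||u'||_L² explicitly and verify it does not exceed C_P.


||u||_L² / ||u'||_L² = sqrt(10)/15 < C_P = 2/(3*π).

u(x) = 2·x·(2/3 − x), so u'(x) = 4/3 - 4*x.
u(x) = 2·x·(2/3 − x) vanishes at x = 0 and x = 2/3, so u ∈ H^1_0(0, 2/3). Differentiate via the product rule and integrate the resulting polynomials term by term.
  ∫_0^2/3 u² dx = ∫_0^2/3 (4*x^4 - 16*x^3/3 + 16*x^2/9) dx. Term by term:
    ∫_0^2/3 4*x^4 dx = 128/1215;  ∫_0^2/3 -16*x^3/3 dx = -64/243;  ∫_0^2/3 16*x^2/9 dx = 128/729.
  Sum: 128/1215 − 64/243 + 128/729 = 64/3645.
  ∫_0^2/3 (u')² dx = ∫_0^2/3 (16*x^2 - 32*x/3 + 16/9) dx. Term by term:
    ∫_0^2/3 16*x^2 dx = 128/81;  ∫_0^2/3 -32*x/3 dx = -64/27;  ∫_0^2/3 16/9 dx = 32/27.
  Sum: 128/81 − 64/27 + 32/27 = 32/81.
∫_0^2/3 u² dx = 64/3645, so ||u||_L² = 8*sqrt(5)/135.
∫_0^2/3 (u')² dx = 32/81, so ||u'||_L² = 4*sqrt(2)/9.
Ratio ||u||_L² / ||u'||_L² = sqrt(10)/15.
Sharp Poincaré constant on H^1_0(0, 2/3) is C_P = L/π = 2/(3*π), achieved by sin(3*π/2·x).
A polynomial bump cannot attain the sharp Poincaré constant (only the first sine eigenfunction does), so the ratio is strictly less than C_P, consistent with ||u||_L² ≤ C_P ||u'||_L².


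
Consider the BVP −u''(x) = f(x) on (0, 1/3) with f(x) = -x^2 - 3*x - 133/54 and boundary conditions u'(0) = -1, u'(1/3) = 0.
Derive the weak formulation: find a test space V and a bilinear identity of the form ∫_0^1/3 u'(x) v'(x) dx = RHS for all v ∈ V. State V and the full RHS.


V = H^1(0, 1/3) (v unrestricted at boundary; u is determined up to an additive constant); weak form: ∫_0^1/3 u'v' dx = ∫_0^1/3 (-x^2 - 3*x - 133/54) v dx + v(0) for all v ∈ V.

Multiply both sides by a test function v and integrate from 0 to 1/3:
  ∫_0^1/3 −u''(x) v(x) dx = ∫_0^1/3 f(x) v(x) dx.
Integrate the LHS by parts once:
  ∫_0^1/3 −u'' v dx = −[u'(x) v(x)]_0^1/3 + ∫_0^1/3 u'(x) v'(x) dx.
Thus ∫_0^1/3 u'(x) v'(x) dx = ∫_0^1/3 f(x) v(x) dx + [u'(x) v(x)]_0^1/3.
Choose V so that boundary terms are either known or forced to vanish.
u has inhomogeneous Neumann u'(0) = -1, u'(1/3) = 0. [u' v]_0^1/3 = (0)·v(1/3) − (-1)·v(0) = v(0). Take V = H^1(0, 1/3); boundary term becomes part of RHS.
Weak formulation: find u (satisfying any essential BC) such that ∫_0^1/3 u'(x) v'(x) dx = ∫_0^1/3 f v dx + v(0) for all v ∈ V (Neumann data are natural BCs: they enter the RHS as boundary terms).
Substituting f(x) = -x^2 - 3*x - 133/54, the right-hand side is ∫_0^1/3 (-x^2 - 3*x - 133/54) v dx + v(0).
Compatibility check (pure Neumann): taking v ≡ 1 ∈ V gives 0 = ∫_0^1/3 f dx + (0) − (-1), i.e. ∫_0^1/3 f dx must equal u'(0) − u'(1/3) = -1. Indeed ∫_0^1/3 (-x^2 - 3*x - 133/54) dx = -1, so the data are compatible. The solution is then unique only up to an additive constant (fix it e.g. by requiring ∫_0^1/3 u dx = 0).


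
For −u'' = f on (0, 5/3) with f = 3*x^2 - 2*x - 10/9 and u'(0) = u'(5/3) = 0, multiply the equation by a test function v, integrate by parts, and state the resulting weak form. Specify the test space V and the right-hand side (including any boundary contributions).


V = H^1(0, 5/3) (no boundary constraint on v; u is determined up to an additive constant); weak form: ∫_0^5/3 u'v' dx = ∫_0^5/3 (3*x^2 - 2*x - 10/9) v dx for all v ∈ V.

Multiply both sides by a test function v and integrate from 0 to 5/3:
  ∫_0^5/3 −u''(x) v(x) dx = ∫_0^5/3 f(x) v(x) dx.
Integrate the LHS by parts once:
  ∫_0^5/3 −u'' v dx = −[u'(x) v(x)]_0^5/3 + ∫_0^5/3 u'(x) v'(x) dx.
Thus ∫_0^5/3 u'(x) v'(x) dx = ∫_0^5/3 f(x) v(x) dx + [u'(x) v(x)]_0^5/3.
Choose V so that boundary terms are either known or forced to vanish.
u has homogeneous Neumann: u'(0) = u'(5/3) = 0. So [u' v]_0^5/3 = 0·v(5/3) − 0·v(0) = 0 for any v; take V = H^1(0, 5/3).
Weak formulation: find u (satisfying any essential BC) such that ∫_0^5/3 u'(x) v'(x) dx = ∫_0^5/3 f v dx for all v ∈ V (homogeneous Neumann, so boundary terms vanish).
Substituting f(x) = 3*x^2 - 2*x - 10/9, the right-hand side is ∫_0^5/3 (3*x^2 - 2*x - 10/9) v dx.
Compatibility check (pure Neumann): taking v ≡ 1 ∈ V gives 0 = ∫_0^5/3 f dx + (0) − (0), i.e. ∫_0^5/3 f dx must equal u'(0) − u'(5/3) = 0. Indeed ∫_0^5/3 (3*x^2 - 2*x - 10/9) dx = 0, so the data are compatible. The solution is then unique only up to an additive constant (fix it e.g. by requiring ∫_0^5/3 u dx = 0).


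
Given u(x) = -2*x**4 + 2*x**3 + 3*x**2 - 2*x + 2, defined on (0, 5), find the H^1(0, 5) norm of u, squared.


||u||_{H^1}^2 = 7911635/9

The H^1 norm (squared) on an interval (0, L) is
  ||u||_{H^1}^2 = ∫_0^L u(x)^2 dx + ∫_0^L u'(x)^2 dx.
Compute u'(x) = -8*x**3 + 6*x**2 + 6*x - 2.
Then u(x)^2 = 4*x**8 - 8*x**7 - 8*x**6 + 20*x**5 - 7*x**4 - 4*x**3 + 16*x**2 - 8*x + 4 and u'(x)^2 = 64*x**6 - 96*x**5 - 60*x**4 + 104*x**3 + 12*x**2 - 24*x + 4.
Integrate each monomial from 0 to 5 using ∫_0^5 c·x^n dx = c·5^(n+1)/(n+1):
  ∫_0^5 u(x)^2 dx = ∫_0^5 (4*x^8 - 8*x^7 - 8*x^6 + 20*x^5 - 7*x^4 - 4*x^3 + 16*x^2 - 8*x + 4) dx. Term by term:
    ∫_0^5 4*x^8 dx = 7812500/9;  ∫_0^5 -8*x^7 dx = -390625;  ∫_0^5 -8*x^6 dx = -625000/7;
    ∫_0^5 20*x^5 dx = 156250/3;  ∫_0^5 -7*x^4 dx = -4375;  ∫_0^5 -4*x^3 dx = -625;
    ∫_0^5 16*x^2 dx = 2000/3;  ∫_0^5 -8*x dx = -100;  ∫_0^5 4 dx = 20.
  Sum: 7812500/9 − 390625 − 625000/7 + 156250/3 − 4375 − 625 + 2000/3 − 100 + 20 = 27456335/63.
  ∫_0^5 u'(x)^2 dx = ∫_0^5 (64*x^6 - 96*x^5 - 60*x^4 + 104*x^3 + 12*x^2 - 24*x + 4) dx. Term by term:
    ∫_0^5 64*x^6 dx = 5000000/7;  ∫_0^5 -96*x^5 dx = -250000;  ∫_0^5 -60*x^4 dx = -37500;
    ∫_0^5 104*x^3 dx = 16250;  ∫_0^5 12*x^2 dx = 500;  ∫_0^5 -24*x dx = -300;
    ∫_0^5 4 dx = 20.
  Sum: 5000000/7 − 250000 − 37500 + 16250 + 500 − 300 + 20 = 3102790/7.
Adding: ||u||_{H^1}^2 = 27456335/63 + 3102790/7 = 7911635/9.


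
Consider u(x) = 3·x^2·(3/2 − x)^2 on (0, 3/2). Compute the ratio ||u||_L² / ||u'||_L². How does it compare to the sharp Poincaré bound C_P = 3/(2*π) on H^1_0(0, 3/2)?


||u||_L² / ||u'||_L² = sqrt(3)/4 < C_P = 3/(2*π).

u(x) = 3·x^2·(3/2 − x)^2, so u'(x) = 3*x*(2*x - 3)*(4*x - 3)/2.
u(x) = 3·x^2·(3/2 − x)^2 vanishes at x = 0 and x = 3/2, so u ∈ H^1_0(0, 3/2). Differentiate via the product rule and integrate the resulting polynomials term by term.
  ∫_0^3/2 u² dx = ∫_0^3/2 (9*x^8 - 54*x^7 + 243*x^6/2 - 243*x^5/2 + 729*x^4/16) dx. Term by term:
    ∫_0^3/2 9*x^8 dx = 19683/512;  ∫_0^3/2 -54*x^7 dx = -177147/1024;  ∫_0^3/2 243*x^6/2 dx = 531441/1792;
    ∫_0^3/2 -243*x^5/2 dx = -59049/256;  ∫_0^3/2 729*x^4/16 dx = 177147/2560.
  Sum: 19683/512 − 177147/1024 + 531441/1792 − 59049/256 + 177147/2560 = 19683/35840.
  ∫_0^3/2 (u')² dx = ∫_0^3/2 (144*x^6 - 648*x^5 + 1053*x^4 - 729*x^3 + 729*x^2/4) dx. Term by term:
    ∫_0^3/2 144*x^6 dx = 19683/56;  ∫_0^3/2 -648*x^5 dx = -19683/16;  ∫_0^3/2 1053*x^4 dx = 255879/160;
    ∫_0^3/2 -729*x^3 dx = -59049/64;  ∫_0^3/2 729*x^2/4 dx = 6561/32.
  Sum: 19683/56 − 19683/16 + 255879/160 − 59049/64 + 6561/32 = 6561/2240.
∫_0^3/2 u² dx = 19683/35840, so ||u||_L² = 81*sqrt(105)/1120.
∫_0^3/2 (u')² dx = 6561/2240, so ||u'||_L² = 81*sqrt(35)/280.
Ratio ||u||_L² / ||u'||_L² = sqrt(3)/4.
Sharp Poincaré constant on H^1_0(0, 3/2) is C_P = L/π = 3/(2*π), achieved by sin(2*π/3·x).
A polynomial bump cannot attain the sharp Poincaré constant (only the first sine eigenfunction does), so the ratio is strictly less than C_P, consistent with ||u||_L² ≤ C_P ||u'||_L².


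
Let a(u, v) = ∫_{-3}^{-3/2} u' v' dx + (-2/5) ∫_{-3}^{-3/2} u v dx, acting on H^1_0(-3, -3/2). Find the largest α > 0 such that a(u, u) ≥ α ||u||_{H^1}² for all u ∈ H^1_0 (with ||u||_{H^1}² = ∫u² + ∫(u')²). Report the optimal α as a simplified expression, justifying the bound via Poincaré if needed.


α = 2*(-9 + 10*π^2)/(5*(9 + 4*π^2))

Coercivity of a(·,·) on H^1_0(-3, -3/2) means a(u, u) ≥ α ||u||_{H^1}² for every u ∈ H^1_0.
The interval has length L = 3/2, and Poincaré/coercivity depend only on L. Here a(u, u) = ∫(u')² + (-2/5)·∫u².
Here c = -2/5 < 0 with |c| < (π/L)² = 4*π^2/9, so coercivity still holds. The condition a(u,u) ≥ α||u||_{H^1}² reads (1−α)∫(u')² ≥ (α−c)∫u². Any admissible α is ≤ 1 (rapidly oscillating u have ∫u²/∫(u')² → 0), and α = 1 would force 0 ≥ (1−c)∫u², impossible since c < 1; so 1−α > 0. By the sharp Poincaré inequality on H^1_0 of an interval of length L, ∫(u')² ≥ (π/L)²∫u² with equality for the first sine mode sin(π(x−x₀)/L) (x₀ the left endpoint), so the inequality holds for all u iff (1−α)(π/L)² ≥ α − c, i.e. α ≤ ((π/L)² + c)/((π/L)² + 1) = (1 + c(L/π)²)/(1 + (L/π)²). (Direct route, valid since c ≤ 0: Poincaré gives c∫u² ≥ c(L/π)²∫(u')², so a(u,u) ≥ (1 + c(L/π)²)∫(u')², while ||u||_{H^1}² ≤ (1 + (L/π)²)∫(u')²; dividing yields the same α.) With (π/L)² = 4*π^2/9 and c = -2/5, the largest admissible constant is α = ((π/L)² + c)/((π/L)² + 1).
Simplifying, α = 2*(-9 + 10*π^2)/(5*(9 + 4*π^2)).


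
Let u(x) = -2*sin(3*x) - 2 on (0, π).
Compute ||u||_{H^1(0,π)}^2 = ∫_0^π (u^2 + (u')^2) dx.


||u||_{H^1(0,π)}^2 = 16/3 + 24*π

u'(x) = -6*cos(3*x).
Expand u² and (u')² and integrate term by term on (0, π), using: for integers n ≥ 1, ∫_0^π sin²(nx) dx = ∫_0^π cos²(nx) dx = π/2; for n ≠ n', ∫_0^π sin(nx)sin(n'x) dx = ∫_0^π cos(nx)cos(n'x) dx = 0; and by product-to-sum, ∫_0^π sin(nx)cos(n'x) dx = ½∫_0^π [sin((n+n')x) + sin((n−n')x)] dx, which is 0 when n+n' is even and 2n/(n²−n'²) when n+n' is odd (it need not vanish on (0, π)). For the constant mode: ∫_0^π 1 dx = π, ∫_0^π cos(nx) dx = 0, ∫_0^π sin(nx) dx = (1−(−1)^n)/n.
  u² squared terms: (-2)²·∫1 dx = 4·π = 4*π;  (-2)²·∫sin(3x)² dx = 4·π/2 = 2*π.
  u² cross terms: 2·(-2)·(-2)·∫1·sin(3x) dx = 8·(2/3) = 16/3.
  So ∫_0^π u² dx = 4*π + 2*π + 16/3 = 16/3 + 6*π.
  (u')² squared terms: (-6)²·∫cos(3x)² dx = 36·π/2 = 18*π.
  So ∫_0^π (u')² dx = 18*π.
||u||_{H^1}^2 = (16/3 + 6*π) + (18*π) = 16/3 + 24*π.


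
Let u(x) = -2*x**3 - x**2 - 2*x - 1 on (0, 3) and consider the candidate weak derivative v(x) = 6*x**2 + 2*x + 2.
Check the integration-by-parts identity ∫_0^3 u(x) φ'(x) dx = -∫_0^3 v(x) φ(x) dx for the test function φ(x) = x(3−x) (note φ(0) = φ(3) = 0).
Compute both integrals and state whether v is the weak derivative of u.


LHS = 477/5, RHS = -477/5. No, v is not the weak derivative of u.

u(x) = -2*x**3 - x**2 - 2*x - 1, classical derivative u'(x) = -6*x**2 - 2*x - 2.
φ(x) = x(3−x), so φ'(x) = 3 - 2*x.
Note φ(0) = φ(3) = 0, so the boundary term u·φ vanishes.
LHS = ∫_0^3 u(x) φ'(x) dx = ∫_0^3 (4*x^4 - 4*x^3 + x^2 - 4*x - 3) dx. Term by term:
  ∫_0^3 4*x^4 dx = 972/5;  ∫_0^3 -4*x^3 dx = -81;  ∫_0^3 x^2 dx = 9;
  ∫_0^3 -4*x dx = -18;  ∫_0^3 -3 dx = -9.
Sum: 972/5 − 81 + 9 − 18 − 9 = 477/5.
So LHS = 477/5.
∫_0^3 v(x) φ(x) dx = ∫_0^3 (-6*x^4 + 16*x^3 + 4*x^2 + 6*x) dx. Term by term:
  ∫_0^3 -6*x^4 dx = -1458/5;  ∫_0^3 16*x^3 dx = 324;  ∫_0^3 4*x^2 dx = 36;
  ∫_0^3 6*x dx = 27.
Sum: -1458/5 + 324 + 36 + 27 = 477/5.
So RHS = -∫_0^3 v(x) φ(x) dx = -477/5.
LHS − RHS = 954/5 ≠ 0, so the identity fails.
(For a valid weak derivative the identity must hold for EVERY test function, in particular this one. The failure shows v is NOT the weak derivative of u.)
Correct weak derivative would be u'(x) = -6*x**2 - 2*x - 2.


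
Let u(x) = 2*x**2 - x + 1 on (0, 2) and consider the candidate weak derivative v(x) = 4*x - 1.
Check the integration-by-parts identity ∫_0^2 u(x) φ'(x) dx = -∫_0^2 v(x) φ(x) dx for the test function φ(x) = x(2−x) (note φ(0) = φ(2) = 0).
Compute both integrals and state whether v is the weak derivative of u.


LHS = -4, RHS = -4. Yes, v = u' weakly.

u(x) = 2*x**2 - x + 1, classical derivative u'(x) = 4*x - 1.
φ(x) = x(2−x), so φ'(x) = 2 - 2*x.
Note φ(0) = φ(2) = 0, so the boundary term u·φ vanishes.
LHS = ∫_0^2 u(x) φ'(x) dx = ∫_0^2 (-4*x^3 + 6*x^2 - 4*x + 2) dx. Term by term:
  ∫_0^2 -4*x^3 dx = -16;  ∫_0^2 6*x^2 dx = 16;  ∫_0^2 -4*x dx = -8;
  ∫_0^2 2 dx = 4.
Sum: -16 + 16 − 8 + 4 = -4.
So LHS = -4.
∫_0^2 v(x) φ(x) dx = ∫_0^2 (-4*x^3 + 9*x^2 - 2*x) dx. Term by term:
  ∫_0^2 -4*x^3 dx = -16;  ∫_0^2 9*x^2 dx = 24;  ∫_0^2 -2*x dx = -4.
Sum: -16 + 24 − 4 = 4.
So RHS = -∫_0^2 v(x) φ(x) dx = -4.
LHS = RHS, so the identity holds for this test φ.
Moreover u is smooth here and v(x) = u'(x) = 4*x - 1 pointwise, so the identity holds for every test function. Hence v is the weak derivative of u.


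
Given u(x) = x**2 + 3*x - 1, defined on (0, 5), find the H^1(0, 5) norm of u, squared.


||u||_{H^1}^2 = 12875/6

The H^1 norm (squared) on an interval (0, L) is
  ||u||_{H^1}^2 = ∫_0^L u(x)^2 dx + ∫_0^L u'(x)^2 dx.
Compute u'(x) = 2*x + 3.
Then u(x)^2 = x**4 + 6*x**3 + 7*x**2 - 6*x + 1 and u'(x)^2 = 4*x**2 + 12*x + 9.
Integrate each monomial from 0 to 5 using ∫_0^5 c·x^n dx = c·5^(n+1)/(n+1):
  ∫_0^5 u(x)^2 dx = ∫_0^5 (x^4 + 6*x^3 + 7*x^2 - 6*x + 1) dx. Term by term:
    ∫_0^5 x^4 dx = 625;  ∫_0^5 6*x^3 dx = 1875/2;  ∫_0^5 7*x^2 dx = 875/3;
    ∫_0^5 -6*x dx = -75;  ∫_0^5 1 dx = 5.
  Sum: 625 + 1875/2 + 875/3 − 75 + 5 = 10705/6.
  ∫_0^5 u'(x)^2 dx = ∫_0^5 (4*x^2 + 12*x + 9) dx. Term by term:
    ∫_0^5 4*x^2 dx = 500/3;  ∫_0^5 12*x dx = 150;  ∫_0^5 9 dx = 45.
  Sum: 500/3 + 150 + 45 = 1085/3.
Adding: ||u||_{H^1}^2 = 10705/6 + 1085/3 = 12875/6.


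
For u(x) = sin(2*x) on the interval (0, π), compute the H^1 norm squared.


||u||_{H^1(0,π)}^2 = 5*π/2

u'(x) = 2*cos(2*x).
Expand u² and (u')² and integrate term by term on (0, π), using: for integers n ≥ 1, ∫_0^π sin²(nx) dx = ∫_0^π cos²(nx) dx = π/2; for n ≠ n', ∫_0^π sin(nx)sin(n'x) dx = ∫_0^π cos(nx)cos(n'x) dx = 0; and by product-to-sum, ∫_0^π sin(nx)cos(n'x) dx = ½∫_0^π [sin((n+n')x) + sin((n−n')x)] dx, which is 0 when n+n' is even and 2n/(n²−n'²) when n+n' is odd (it need not vanish on (0, π)).
  u² squared terms: (1)²·∫sin(2x)² dx = 1·π/2 = π/2.
  So ∫_0^π u² dx = π/2.
  (u')² squared terms: (2)²·∫cos(2x)² dx = 4·π/2 = 2*π.
  So ∫_0^π (u')² dx = 2*π.
||u||_{H^1}^2 = (π/2) + (2*π) = 5*π/2.
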